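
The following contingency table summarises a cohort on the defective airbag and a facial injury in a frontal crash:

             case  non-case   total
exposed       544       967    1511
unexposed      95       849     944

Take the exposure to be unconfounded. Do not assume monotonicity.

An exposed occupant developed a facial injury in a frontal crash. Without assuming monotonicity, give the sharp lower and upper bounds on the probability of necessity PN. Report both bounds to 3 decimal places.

p₁ = P(outcome | exposed) = 544/1511 = 0.36003
p₀ = P(outcome | unexposed) = 95/944 = 0.10064
Under exogeneity alone the bounds on PN are max{0,(p₁−p₀)/p₁} ≤ PN ≤ min{1,(1−p₀)/p₁}.
  lower = (p₁ − p₀)/p₁ = 0.25939 / 0.36003 ≈ 0.7205
  upper = min{1, (1 − p₀)/p₁} = 0.89936 / 0.36003 ≈ 2.4981 → capped at 1

0.720 ≤ PN ≤ 1.000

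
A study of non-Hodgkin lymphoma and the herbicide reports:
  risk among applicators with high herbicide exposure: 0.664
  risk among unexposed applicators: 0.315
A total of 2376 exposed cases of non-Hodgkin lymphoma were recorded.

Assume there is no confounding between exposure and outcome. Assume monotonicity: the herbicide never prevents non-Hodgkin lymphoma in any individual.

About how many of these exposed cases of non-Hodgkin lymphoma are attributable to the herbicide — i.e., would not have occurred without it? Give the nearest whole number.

Let p₁ = 0.664, p₀ = 0.315.
PN = (p₁ − p₀)/p₁ = (0.664 − 0.315) / 0.664 ≈ 0.52560.
Attributable cases ≈ PN × (exposed cases) = 0.52560 × 2376 ≈ 1248.83.

about 1249 cases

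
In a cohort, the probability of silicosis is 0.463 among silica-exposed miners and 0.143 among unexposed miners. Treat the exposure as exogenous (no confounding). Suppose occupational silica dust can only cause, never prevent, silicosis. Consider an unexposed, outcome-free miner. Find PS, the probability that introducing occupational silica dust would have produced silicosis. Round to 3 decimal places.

Let p₁ = 0.463, p₀ = 0.143.
Under exogeneity and monotonicity, PS = (p₁ − p₀) / (1 − p₀).
PS = (0.463 − 0.143) / (1 − 0.143) = 0.32 / 0.857 ≈ 0.3734

PS ≈ 0.373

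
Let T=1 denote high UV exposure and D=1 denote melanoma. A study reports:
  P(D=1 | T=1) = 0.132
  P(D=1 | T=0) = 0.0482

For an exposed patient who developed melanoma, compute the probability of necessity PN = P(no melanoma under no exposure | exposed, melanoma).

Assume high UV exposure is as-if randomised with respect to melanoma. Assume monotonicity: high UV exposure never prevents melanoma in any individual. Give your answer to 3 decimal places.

PN ≈ 0.635

Let p₁ = 0.132, p₀ = 0.0482.
Under exogeneity and monotonicity, PN = (p₁ − p₀) / p₁.
PN = (0.132 − 0.0482) / 0.132 = 0.0838 / 0.132 ≈ 0.6348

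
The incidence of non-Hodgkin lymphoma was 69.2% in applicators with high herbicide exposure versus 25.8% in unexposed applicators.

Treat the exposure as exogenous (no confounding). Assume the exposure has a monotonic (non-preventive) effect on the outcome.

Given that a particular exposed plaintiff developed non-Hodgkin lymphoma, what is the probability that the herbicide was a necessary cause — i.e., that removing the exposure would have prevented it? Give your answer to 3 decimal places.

PN ≈ 0.627

p₁ = 0.692, p₀ = 0.258.
Under exogeneity and monotonicity, PN = (p₁ − p₀) / p₁.
PN = (0.692 − 0.258) / 0.692 = 0.434 / 0.692 ≈ 0.6272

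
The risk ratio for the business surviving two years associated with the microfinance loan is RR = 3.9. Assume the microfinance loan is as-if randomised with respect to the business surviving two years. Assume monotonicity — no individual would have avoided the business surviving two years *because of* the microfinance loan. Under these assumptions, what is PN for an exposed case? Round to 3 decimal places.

Under exogeneity and monotonicity, PN = (RR − 1) / RR = 1 − 1/RR.
PN = (3.9 − 1) / 3.9 = 2.9 / 3.9 ≈ 0.7436

PN ≈ 0.744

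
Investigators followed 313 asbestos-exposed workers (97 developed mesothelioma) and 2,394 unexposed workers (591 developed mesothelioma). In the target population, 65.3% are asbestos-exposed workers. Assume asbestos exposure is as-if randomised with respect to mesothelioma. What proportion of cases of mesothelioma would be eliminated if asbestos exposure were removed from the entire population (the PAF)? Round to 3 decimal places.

PAF ≈ 0.143

p₁ = P(outcome | exposed) = 97/313 = 0.3099
p₀ = P(outcome | unexposed) = 591/2394 = 0.24687
Overall risk P(Y=1) = π·p₁ + (1−π)·p₀ = 0.653×0.3099 + 0.347×0.24687 = 0.28803.
Under exogeneity, PAF = [P(Y=1) − p₀] / P(Y=1).
PAF = (0.28803 − 0.24687) / 0.28803 ≈ 0.1429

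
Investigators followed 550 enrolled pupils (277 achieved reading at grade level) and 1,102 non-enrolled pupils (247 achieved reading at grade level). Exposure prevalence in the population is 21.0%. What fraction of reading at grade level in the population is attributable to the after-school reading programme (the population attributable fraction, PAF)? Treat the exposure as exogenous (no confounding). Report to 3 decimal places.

p₁ = P(outcome | exposed) = 277/550 = 0.50364
p₀ = P(outcome | unexposed) = 247/1102 = 0.22414
Overall risk P(Y=1) = π·p₁ + (1−π)·p₀ = 0.21×0.50364 + 0.79×0.22414 = 0.28283.
Under exogeneity, PAF = [P(Y=1) − p₀] / P(Y=1).
PAF = (0.28283 − 0.22414) / 0.28283 ≈ 0.2075

PAF ≈ 0.208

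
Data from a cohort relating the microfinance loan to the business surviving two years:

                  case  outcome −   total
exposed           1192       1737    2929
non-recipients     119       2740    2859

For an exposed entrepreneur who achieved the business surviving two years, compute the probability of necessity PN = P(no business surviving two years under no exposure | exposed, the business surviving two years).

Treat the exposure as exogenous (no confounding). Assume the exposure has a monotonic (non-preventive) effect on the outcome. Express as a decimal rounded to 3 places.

PN ≈ 0.898

p₁ = P(outcome | exposed) = 1192/2929 = 0.40696
p₀ = P(outcome | unexposed) = 119/2859 = 0.041623
Under exogeneity and monotonicity, PN = (p₁ − p₀) / p₁.
PN = (0.40696 − 0.041623) / 0.40696 = 0.36534 / 0.40696 ≈ 0.8977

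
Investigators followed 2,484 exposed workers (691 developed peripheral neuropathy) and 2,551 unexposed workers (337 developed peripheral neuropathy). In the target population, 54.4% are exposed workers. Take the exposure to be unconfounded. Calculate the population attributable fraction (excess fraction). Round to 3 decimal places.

PAF ≈ 0.376

p₁ = P(outcome | exposed) = 691/2484 = 0.27818
p₀ = P(outcome | unexposed) = 337/2551 = 0.13211
Overall risk P(Y=1) = π·p₁ + (1−π)·p₀ = 0.544×0.27818 + 0.456×0.13211 = 0.21157.
Under exogeneity, PAF = [P(Y=1) − p₀] / P(Y=1).
PAF = (0.21157 − 0.13211) / 0.21157 ≈ 0.3756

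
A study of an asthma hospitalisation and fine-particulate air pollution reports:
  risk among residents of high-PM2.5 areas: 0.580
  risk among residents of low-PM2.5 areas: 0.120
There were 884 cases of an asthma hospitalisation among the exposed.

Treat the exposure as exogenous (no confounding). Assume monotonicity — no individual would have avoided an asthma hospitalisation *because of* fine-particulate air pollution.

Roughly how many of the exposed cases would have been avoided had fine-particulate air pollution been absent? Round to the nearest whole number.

Let p₁ = 0.58, p₀ = 0.12.
PN = (p₁ − p₀)/p₁ = (0.58 − 0.12) / 0.58 ≈ 0.79310.
Attributable cases ≈ PN × (exposed cases) = 0.79310 × 884 ≈ 701.10.

about 701 cases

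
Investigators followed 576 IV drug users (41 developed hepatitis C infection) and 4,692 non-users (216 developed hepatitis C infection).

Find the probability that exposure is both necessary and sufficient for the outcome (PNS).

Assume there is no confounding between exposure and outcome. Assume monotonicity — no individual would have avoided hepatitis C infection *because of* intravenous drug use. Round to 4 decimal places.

p₁ = P(outcome | exposed) = 41/576 = 0.071181
p₀ = P(outcome | unexposed) = 216/4692 = 0.046036
Under exogeneity and monotonicity, PNS = p₁ − p₀.
PNS = 0.071181 − 0.046036 = 0.025145

PNS ≈ 0.0251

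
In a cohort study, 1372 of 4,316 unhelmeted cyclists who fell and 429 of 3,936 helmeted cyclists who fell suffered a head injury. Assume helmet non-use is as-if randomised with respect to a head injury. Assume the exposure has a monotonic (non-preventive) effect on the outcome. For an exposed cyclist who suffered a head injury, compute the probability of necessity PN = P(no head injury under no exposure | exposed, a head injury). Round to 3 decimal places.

PN ≈ 0.657

p₁ = P(outcome | exposed) = 1372/4316 = 0.31789
p₀ = P(outcome | unexposed) = 429/3936 = 0.10899
Under exogeneity and monotonicity, PN = (p₁ − p₀) / p₁.
PN = (0.31789 − 0.10899) / 0.31789 = 0.20889 / 0.31789 ≈ 0.6571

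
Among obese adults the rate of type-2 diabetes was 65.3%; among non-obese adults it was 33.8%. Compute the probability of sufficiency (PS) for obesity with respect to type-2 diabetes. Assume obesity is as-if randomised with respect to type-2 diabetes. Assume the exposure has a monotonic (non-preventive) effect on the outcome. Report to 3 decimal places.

p₁ = 0.653, p₀ = 0.338.
Under exogeneity and monotonicity, PS = (p₁ − p₀) / (1 − p₀).
PS = (0.653 − 0.338) / (1 − 0.338) = 0.315 / 0.662 ≈ 0.4758

PS ≈ 0.476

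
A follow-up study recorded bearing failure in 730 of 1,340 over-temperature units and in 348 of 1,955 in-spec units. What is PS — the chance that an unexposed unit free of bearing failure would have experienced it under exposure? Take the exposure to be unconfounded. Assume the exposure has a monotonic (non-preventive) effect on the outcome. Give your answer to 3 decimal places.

PS ≈ 0.446

p₁ = P(outcome | exposed) = 730/1340 = 0.54478
p₀ = P(outcome | unexposed) = 348/1955 = 0.17801
Under exogeneity and monotonicity, PS = (p₁ − p₀) / (1 − p₀).
PS = (0.54478 − 0.17801) / (1 − 0.17801) = 0.36677 / 0.82199 ≈ 0.4462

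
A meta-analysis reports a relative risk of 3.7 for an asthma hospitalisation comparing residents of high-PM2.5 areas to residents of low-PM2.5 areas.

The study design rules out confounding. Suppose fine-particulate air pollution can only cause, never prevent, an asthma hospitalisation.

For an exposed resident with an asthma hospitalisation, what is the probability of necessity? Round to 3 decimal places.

PN ≈ 0.730

Under exogeneity and monotonicity, PN = (RR − 1) / RR = 1 − 1/RR.
PN = (3.7 − 1) / 3.7 = 2.7 / 3.7 ≈ 0.7297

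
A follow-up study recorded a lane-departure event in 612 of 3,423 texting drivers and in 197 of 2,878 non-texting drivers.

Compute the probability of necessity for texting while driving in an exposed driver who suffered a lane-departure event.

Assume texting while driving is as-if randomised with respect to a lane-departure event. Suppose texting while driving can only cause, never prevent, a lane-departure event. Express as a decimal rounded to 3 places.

PN ≈ 0.617

p₁ = P(outcome | exposed) = 612/3423 = 0.17879
p₀ = P(outcome | unexposed) = 197/2878 = 0.06845
Under exogeneity and monotonicity, PN = (p₁ − p₀) / p₁.
PN = (0.17879 − 0.06845) / 0.17879 = 0.11034 / 0.17879 ≈ 0.6171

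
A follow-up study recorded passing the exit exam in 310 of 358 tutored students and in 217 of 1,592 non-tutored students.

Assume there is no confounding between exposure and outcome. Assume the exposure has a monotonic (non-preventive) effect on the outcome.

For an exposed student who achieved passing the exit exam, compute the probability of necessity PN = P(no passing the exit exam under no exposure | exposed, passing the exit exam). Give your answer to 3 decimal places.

p₁ = P(outcome | exposed) = 310/358 = 0.86592
p₀ = P(outcome | unexposed) = 217/1592 = 0.13631
Under exogeneity and monotonicity, PN = (p₁ − p₀) / p₁.
PN = (0.86592 − 0.13631) / 0.86592 = 0.72962 / 0.86592 ≈ 0.8426

PN ≈ 0.843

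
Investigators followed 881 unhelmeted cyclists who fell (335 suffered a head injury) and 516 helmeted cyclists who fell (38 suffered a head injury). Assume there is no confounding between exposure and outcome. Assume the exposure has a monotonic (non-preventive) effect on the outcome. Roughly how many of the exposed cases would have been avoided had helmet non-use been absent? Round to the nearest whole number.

about 270 cases

p₁ = P(outcome | exposed) = 335/881 = 0.38025
p₀ = P(outcome | unexposed) = 38/516 = 0.073643
PN = (p₁ − p₀)/p₁ = (0.38025 − 0.073643) / 0.38025 ≈ 0.80633.
Attributable cases ≈ PN × (exposed cases) = 0.80633 × 335 ≈ 270.12.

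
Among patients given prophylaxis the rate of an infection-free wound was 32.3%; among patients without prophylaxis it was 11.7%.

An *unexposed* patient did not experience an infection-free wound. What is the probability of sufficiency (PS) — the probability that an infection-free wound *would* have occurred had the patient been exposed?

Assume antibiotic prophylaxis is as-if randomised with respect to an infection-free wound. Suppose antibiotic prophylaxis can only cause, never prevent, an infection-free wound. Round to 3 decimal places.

PS ≈ 0.233

p₁ = 0.323, p₀ = 0.117.
Under exogeneity and monotonicity, PS = (p₁ − p₀) / (1 − p₀).
PS = (0.323 − 0.117) / (1 − 0.117) = 0.206 / 0.883 ≈ 0.2333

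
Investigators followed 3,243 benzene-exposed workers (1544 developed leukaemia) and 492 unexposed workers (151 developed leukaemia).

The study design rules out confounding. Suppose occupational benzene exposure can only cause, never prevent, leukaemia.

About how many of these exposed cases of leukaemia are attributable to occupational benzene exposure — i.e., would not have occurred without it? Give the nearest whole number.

p₁ = P(outcome | exposed) = 1544/3243 = 0.4761
p₀ = P(outcome | unexposed) = 151/492 = 0.30691
PN = (p₁ − p₀)/p₁ = (0.4761 − 0.30691) / 0.4761 ≈ 0.35537.
Attributable cases ≈ PN × (exposed cases) = 0.35537 × 1544 ≈ 548.69.

about 549 cases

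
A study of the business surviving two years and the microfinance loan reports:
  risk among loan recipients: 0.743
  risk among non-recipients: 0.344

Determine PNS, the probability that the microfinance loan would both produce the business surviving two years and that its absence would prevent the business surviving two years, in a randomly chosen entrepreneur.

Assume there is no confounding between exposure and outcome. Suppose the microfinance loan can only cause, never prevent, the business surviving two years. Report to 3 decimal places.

PNS ≈ 0.399

Let p₁ = 0.743, p₀ = 0.344.
Under exogeneity and monotonicity, PNS = p₁ − p₀.
PNS = 0.743 − 0.344 = 0.399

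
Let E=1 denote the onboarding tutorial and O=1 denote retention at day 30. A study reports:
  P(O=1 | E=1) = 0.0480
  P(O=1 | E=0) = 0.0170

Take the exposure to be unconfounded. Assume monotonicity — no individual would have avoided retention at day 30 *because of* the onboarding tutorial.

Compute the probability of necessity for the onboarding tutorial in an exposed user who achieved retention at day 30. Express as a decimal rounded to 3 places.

PN ≈ 0.646

Let p₁ = 0.048, p₀ = 0.017.
Under exogeneity and monotonicity, PN = (p₁ − p₀) / p₁.
PN = (0.048 − 0.017) / 0.048 = 0.031 / 0.048 ≈ 0.6458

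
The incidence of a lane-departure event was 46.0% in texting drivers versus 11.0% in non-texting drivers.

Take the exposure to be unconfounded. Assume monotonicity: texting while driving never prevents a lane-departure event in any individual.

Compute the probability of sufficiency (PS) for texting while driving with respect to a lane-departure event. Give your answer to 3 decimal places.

p₁ = 0.46, p₀ = 0.11.
Under exogeneity and monotonicity, PS = (p₁ − p₀) / (1 − p₀).
PS = (0.46 − 0.11) / (1 − 0.11) = 0.35 / 0.89 ≈ 0.3933

PS ≈ 0.393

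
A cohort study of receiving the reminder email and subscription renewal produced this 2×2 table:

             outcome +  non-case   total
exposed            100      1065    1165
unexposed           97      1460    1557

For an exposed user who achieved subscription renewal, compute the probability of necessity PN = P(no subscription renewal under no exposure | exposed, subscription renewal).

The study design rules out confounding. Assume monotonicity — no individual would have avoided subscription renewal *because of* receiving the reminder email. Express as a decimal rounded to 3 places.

PN ≈ 0.274

p₁ = P(outcome | exposed) = 100/1165 = 0.085837
p₀ = P(outcome | unexposed) = 97/1557 = 0.062299
Under exogeneity and monotonicity, PN = (p₁ − p₀)/p₁.
PN = (0.085837 − 0.062299) / 0.085837 ≈ 0.2742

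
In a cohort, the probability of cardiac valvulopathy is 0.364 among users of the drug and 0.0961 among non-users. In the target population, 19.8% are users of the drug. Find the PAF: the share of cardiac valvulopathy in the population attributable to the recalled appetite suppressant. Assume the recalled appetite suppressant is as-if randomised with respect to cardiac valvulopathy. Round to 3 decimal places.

Let p₁ = 0.364, p₀ = 0.0961.
Overall risk P(Y=1) = π·p₁ + (1−π)·p₀ = 0.198×0.364 + 0.802×0.0961 = 0.14914.
Under exogeneity, PAF = [P(Y=1) − p₀] / P(Y=1).
PAF = (0.14914 − 0.0961) / 0.14914 ≈ 0.3557

PAF ≈ 0.356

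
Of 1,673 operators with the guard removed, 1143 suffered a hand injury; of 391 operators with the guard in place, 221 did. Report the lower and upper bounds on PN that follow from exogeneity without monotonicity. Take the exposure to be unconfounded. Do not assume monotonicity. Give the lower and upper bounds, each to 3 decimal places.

p₁ = P(outcome | exposed) = 1143/1673 = 0.6832
p₀ = P(outcome | unexposed) = 221/391 = 0.56522
Under exogeneity alone the bounds on PN are max{0,(p₁−p₀)/p₁} ≤ PN ≤ min{1,(1−p₀)/p₁}.
  lower = (p₁ − p₀)/p₁ = 0.11799 / 0.6832 ≈ 0.1727
  upper = min{1, (1 − p₀)/p₁} = 0.43478 / 0.6832 ≈ 0.6364

0.173 ≤ PN ≤ 0.636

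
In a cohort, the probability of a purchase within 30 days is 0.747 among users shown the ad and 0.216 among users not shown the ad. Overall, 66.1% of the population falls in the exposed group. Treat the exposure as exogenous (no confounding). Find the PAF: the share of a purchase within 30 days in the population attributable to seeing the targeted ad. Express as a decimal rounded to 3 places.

PAF ≈ 0.619

Let p₁ = 0.747, p₀ = 0.216.
Overall risk P(Y=1) = π·p₁ + (1−π)·p₀ = 0.661×0.747 + 0.339×0.216 = 0.56699.
Under exogeneity, PAF = [P(Y=1) − p₀] / P(Y=1).
PAF = (0.56699 − 0.216) / 0.56699 ≈ 0.6190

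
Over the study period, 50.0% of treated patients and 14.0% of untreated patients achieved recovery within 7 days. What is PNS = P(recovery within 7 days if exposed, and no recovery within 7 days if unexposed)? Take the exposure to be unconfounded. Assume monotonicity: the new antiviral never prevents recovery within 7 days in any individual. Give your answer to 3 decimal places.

PNS ≈ 0.360

p₁ = 0.5, p₀ = 0.14.
Under exogeneity and monotonicity, PNS = p₁ − p₀.
PNS = 0.5 − 0.14 = 0.36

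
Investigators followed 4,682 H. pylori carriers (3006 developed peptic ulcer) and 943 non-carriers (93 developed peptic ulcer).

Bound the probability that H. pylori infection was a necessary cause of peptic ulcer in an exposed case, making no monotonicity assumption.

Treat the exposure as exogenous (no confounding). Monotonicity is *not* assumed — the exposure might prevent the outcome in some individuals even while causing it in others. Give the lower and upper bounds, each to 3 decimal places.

p₁ = P(outcome | exposed) = 3006/4682 = 0.64203
p₀ = P(outcome | unexposed) = 93/943 = 0.098621
Under exogeneity alone the bounds on PN are max{0,(p₁−p₀)/p₁} ≤ PN ≤ min{1,(1−p₀)/p₁}.
  lower = (p₁ − p₀)/p₁ = 0.54341 / 0.64203 ≈ 0.8464
  upper = min{1, (1 − p₀)/p₁} = 0.90138 / 0.64203 ≈ 1.4039 → capped at 1

0.846 ≤ PN ≤ 1.000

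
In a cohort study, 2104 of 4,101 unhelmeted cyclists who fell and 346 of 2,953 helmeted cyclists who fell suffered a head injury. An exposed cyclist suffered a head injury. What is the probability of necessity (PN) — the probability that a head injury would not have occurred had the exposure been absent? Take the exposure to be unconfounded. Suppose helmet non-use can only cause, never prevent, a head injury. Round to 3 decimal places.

PN ≈ 0.772

p₁ = P(outcome | exposed) = 2104/4101 = 0.51305
p₀ = P(outcome | unexposed) = 346/2953 = 0.11717
Under exogeneity and monotonicity, PN = (p₁ − p₀) / p₁.
PN = (0.51305 − 0.11717) / 0.51305 = 0.39588 / 0.51305 ≈ 0.7716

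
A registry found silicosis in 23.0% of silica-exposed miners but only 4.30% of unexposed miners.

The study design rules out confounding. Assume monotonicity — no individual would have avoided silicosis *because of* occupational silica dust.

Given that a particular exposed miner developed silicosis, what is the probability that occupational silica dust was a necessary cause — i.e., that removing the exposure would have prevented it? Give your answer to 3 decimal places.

p₁ = 0.23, p₀ = 0.043.
Under exogeneity and monotonicity, PN = (p₁ − p₀) / p₁.
PN = (0.23 − 0.043) / 0.23 = 0.187 / 0.23 ≈ 0.8130

PN ≈ 0.813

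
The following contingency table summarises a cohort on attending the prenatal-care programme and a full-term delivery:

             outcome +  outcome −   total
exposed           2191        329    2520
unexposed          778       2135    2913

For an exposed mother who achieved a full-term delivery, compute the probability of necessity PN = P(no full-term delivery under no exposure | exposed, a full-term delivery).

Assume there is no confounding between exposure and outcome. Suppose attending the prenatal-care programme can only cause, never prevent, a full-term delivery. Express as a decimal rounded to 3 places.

PN ≈ 0.693

p₁ = P(outcome | exposed) = 2191/2520 = 0.86944
p₀ = P(outcome | unexposed) = 778/2913 = 0.26708
Under exogeneity and monotonicity, PN = (p₁ − p₀)/p₁.
PN = (0.86944 − 0.26708) / 0.86944 ≈ 0.6928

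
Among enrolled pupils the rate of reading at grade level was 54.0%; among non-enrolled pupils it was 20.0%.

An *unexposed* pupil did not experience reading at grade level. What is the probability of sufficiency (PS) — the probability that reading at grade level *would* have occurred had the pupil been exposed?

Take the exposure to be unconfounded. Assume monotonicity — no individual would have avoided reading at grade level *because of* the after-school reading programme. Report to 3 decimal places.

p₁ = 0.54, p₀ = 0.2.
Under exogeneity and monotonicity, PS = (p₁ − p₀) / (1 − p₀).
PS = (0.54 − 0.2) / (1 − 0.2) = 0.34 / 0.8 ≈ 0.4250

PS ≈ 0.425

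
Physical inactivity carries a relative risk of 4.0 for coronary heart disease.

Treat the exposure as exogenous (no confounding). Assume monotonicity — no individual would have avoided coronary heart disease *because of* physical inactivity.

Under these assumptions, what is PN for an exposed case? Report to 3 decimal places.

PN ≈ 0.750

Under exogeneity and monotonicity, PN = (RR − 1) / RR = 1 − 1/RR.
PN = (4.0 − 1) / 4.0 = 3 / 4.0 ≈ 0.7500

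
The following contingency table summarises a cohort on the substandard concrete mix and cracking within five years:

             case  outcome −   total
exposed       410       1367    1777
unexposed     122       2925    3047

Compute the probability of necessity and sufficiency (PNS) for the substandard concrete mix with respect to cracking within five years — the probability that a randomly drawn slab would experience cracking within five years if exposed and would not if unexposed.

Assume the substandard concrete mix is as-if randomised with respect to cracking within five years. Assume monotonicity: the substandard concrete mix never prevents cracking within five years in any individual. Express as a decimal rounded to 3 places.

PNS ≈ 0.191

p₁ = P(outcome | exposed) = 410/1777 = 0.23073
p₀ = P(outcome | unexposed) = 122/3047 = 0.040039
Under exogeneity and monotonicity, PNS = p₁ − p₀.
PNS = 0.23073 − 0.040039 = 0.19069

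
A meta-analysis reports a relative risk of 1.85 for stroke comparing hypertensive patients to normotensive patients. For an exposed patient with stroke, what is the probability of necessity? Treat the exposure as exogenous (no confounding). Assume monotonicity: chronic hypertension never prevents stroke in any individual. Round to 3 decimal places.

Under exogeneity and monotonicity, PN = (RR − 1) / RR = 1 − 1/RR.
PN = (1.85 − 1) / 1.85 = 0.85 / 1.85 ≈ 0.4595

PN ≈ 0.459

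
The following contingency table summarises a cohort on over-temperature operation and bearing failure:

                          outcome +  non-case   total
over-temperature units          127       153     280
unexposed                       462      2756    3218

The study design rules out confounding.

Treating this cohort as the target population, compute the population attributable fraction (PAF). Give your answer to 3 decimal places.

PAF ≈ 0.147

p₁ = P(outcome | exposed) = 127/280 = 0.45357
p₀ = P(outcome | unexposed) = 462/3218 = 0.14357
Exposure prevalence π = 280/3498 = 0.080046; overall risk P(Y=1) = 0.16838.
Under exogeneity, PAF = [P(Y=1) − p₀]/P(Y=1).
PAF = (0.16838 − 0.14357) / 0.16838 ≈ 0.1474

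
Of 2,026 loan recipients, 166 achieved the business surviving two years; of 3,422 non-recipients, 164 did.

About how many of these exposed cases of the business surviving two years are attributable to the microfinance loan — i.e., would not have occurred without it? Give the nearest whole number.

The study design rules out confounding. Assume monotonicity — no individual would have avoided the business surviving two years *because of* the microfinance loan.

p₁ = P(outcome | exposed) = 166/2026 = 0.081935
p₀ = P(outcome | unexposed) = 164/3422 = 0.047925
PN = (p₁ − p₀)/p₁ = (0.081935 − 0.047925) / 0.081935 ≈ 0.41508.
Attributable cases ≈ PN × (exposed cases) = 0.41508 × 166 ≈ 68.90.

about 69 cases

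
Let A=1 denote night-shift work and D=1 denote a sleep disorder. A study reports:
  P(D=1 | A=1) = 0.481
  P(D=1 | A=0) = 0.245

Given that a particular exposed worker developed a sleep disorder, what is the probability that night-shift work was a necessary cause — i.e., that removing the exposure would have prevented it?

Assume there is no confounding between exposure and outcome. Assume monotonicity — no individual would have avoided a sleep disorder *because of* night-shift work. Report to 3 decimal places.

Let p₁ = 0.481, p₀ = 0.245.
Under exogeneity and monotonicity, PN = (p₁ − p₀) / p₁.
PN = (0.481 − 0.245) / 0.481 = 0.236 / 0.481 ≈ 0.4906

PN ≈ 0.491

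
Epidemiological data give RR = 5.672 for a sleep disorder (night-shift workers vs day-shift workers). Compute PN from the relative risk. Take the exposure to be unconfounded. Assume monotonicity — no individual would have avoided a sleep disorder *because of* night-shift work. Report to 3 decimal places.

PN ≈ 0.824

Under exogeneity and monotonicity, PN = (RR − 1) / RR = 1 − 1/RR.
PN = (5.672 − 1) / 5.672 = 4.672 / 5.672 ≈ 0.8237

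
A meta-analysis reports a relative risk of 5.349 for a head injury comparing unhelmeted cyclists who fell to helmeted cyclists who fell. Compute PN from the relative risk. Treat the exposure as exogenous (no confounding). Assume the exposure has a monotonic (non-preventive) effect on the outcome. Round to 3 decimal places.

PN ≈ 0.813

Under exogeneity and monotonicity, PN = (RR − 1) / RR = 1 − 1/RR.
PN = (5.349 − 1) / 5.349 = 4.349 / 5.349 ≈ 0.8130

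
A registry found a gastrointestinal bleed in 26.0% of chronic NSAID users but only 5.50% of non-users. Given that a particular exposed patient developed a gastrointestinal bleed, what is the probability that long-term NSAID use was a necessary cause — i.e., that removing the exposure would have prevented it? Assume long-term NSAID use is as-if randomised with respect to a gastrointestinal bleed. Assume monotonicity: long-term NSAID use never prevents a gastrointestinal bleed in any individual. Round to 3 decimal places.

PN ≈ 0.788

p₁ = 0.26, p₀ = 0.055.
Under exogeneity and monotonicity, PN = (p₁ − p₀) / p₁.
PN = (0.26 − 0.055) / 0.26 = 0.205 / 0.26 ≈ 0.7885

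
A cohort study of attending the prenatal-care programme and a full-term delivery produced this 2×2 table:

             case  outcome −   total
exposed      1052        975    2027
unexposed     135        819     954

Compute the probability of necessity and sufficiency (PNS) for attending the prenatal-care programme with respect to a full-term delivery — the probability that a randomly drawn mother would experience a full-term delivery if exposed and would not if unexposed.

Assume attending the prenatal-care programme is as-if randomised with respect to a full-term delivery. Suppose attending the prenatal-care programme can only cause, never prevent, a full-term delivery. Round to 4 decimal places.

PNS ≈ 0.3775

p₁ = P(outcome | exposed) = 1052/2027 = 0.51899
p₀ = P(outcome | unexposed) = 135/954 = 0.14151
Under exogeneity and monotonicity, PNS = p₁ − p₀.
PNS = 0.51899 − 0.14151 = 0.37748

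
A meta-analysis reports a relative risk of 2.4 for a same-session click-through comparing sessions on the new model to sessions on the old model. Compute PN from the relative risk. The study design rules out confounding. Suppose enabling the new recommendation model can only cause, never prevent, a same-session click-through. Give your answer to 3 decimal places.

Under exogeneity and monotonicity, PN = (RR − 1) / RR = 1 − 1/RR.
PN = (2.4 − 1) / 2.4 = 1.4 / 2.4 ≈ 0.5833

PN ≈ 0.583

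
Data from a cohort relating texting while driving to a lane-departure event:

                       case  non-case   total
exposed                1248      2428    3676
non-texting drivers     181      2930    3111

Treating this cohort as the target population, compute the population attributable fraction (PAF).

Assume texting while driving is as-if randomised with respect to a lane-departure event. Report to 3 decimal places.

PAF ≈ 0.724

p₁ = P(outcome | exposed) = 1248/3676 = 0.3395
p₀ = P(outcome | unexposed) = 181/3111 = 0.058181
Exposure prevalence π = 3676/6787 = 0.54162; overall risk P(Y=1) = 0.21055.
Under exogeneity, PAF = [P(Y=1) − p₀]/P(Y=1).
PAF = (0.21055 − 0.058181) / 0.21055 ≈ 0.7237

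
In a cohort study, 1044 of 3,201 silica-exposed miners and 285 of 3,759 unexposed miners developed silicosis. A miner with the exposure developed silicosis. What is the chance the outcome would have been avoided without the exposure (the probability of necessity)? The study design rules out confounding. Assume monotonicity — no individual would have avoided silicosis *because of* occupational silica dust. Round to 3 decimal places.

p₁ = P(outcome | exposed) = 1044/3201 = 0.32615
p₀ = P(outcome | unexposed) = 285/3759 = 0.075818
Under exogeneity and monotonicity, PN = (p₁ − p₀) / p₁.
PN = (0.32615 − 0.075818) / 0.32615 = 0.25033 / 0.32615 ≈ 0.7675

PN ≈ 0.768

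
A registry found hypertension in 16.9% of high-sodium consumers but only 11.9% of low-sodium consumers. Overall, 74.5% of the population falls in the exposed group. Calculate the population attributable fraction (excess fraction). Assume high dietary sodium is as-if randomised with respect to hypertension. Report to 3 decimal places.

PAF ≈ 0.238

p₁ = 0.169, p₀ = 0.119.
Overall risk P(Y=1) = π·p₁ + (1−π)·p₀ = 0.745×0.169 + 0.255×0.119 = 0.15625.
Under exogeneity, PAF = [P(Y=1) − p₀] / P(Y=1).
PAF = (0.15625 − 0.119) / 0.15625 ≈ 0.2384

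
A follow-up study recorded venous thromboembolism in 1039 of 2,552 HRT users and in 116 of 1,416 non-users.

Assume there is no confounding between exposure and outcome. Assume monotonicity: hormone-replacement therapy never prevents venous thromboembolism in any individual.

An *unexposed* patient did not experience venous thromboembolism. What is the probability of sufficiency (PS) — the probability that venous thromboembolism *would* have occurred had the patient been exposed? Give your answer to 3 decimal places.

p₁ = P(outcome | exposed) = 1039/2552 = 0.40713
p₀ = P(outcome | unexposed) = 116/1416 = 0.081921
Under exogeneity and monotonicity, PS = (p₁ − p₀) / (1 − p₀).
PS = (0.40713 − 0.081921) / (1 − 0.081921) = 0.32521 / 0.91808 ≈ 0.3542

PS ≈ 0.354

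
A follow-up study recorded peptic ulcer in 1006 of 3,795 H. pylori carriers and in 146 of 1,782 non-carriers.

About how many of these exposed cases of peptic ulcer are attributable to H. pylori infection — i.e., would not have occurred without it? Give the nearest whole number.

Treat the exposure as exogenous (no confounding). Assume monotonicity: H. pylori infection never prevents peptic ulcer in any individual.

about 695 cases

p₁ = P(outcome | exposed) = 1006/3795 = 0.26509
p₀ = P(outcome | unexposed) = 146/1782 = 0.08193
PN = (p₁ − p₀)/p₁ = (0.26509 − 0.08193) / 0.26509 ≈ 0.69093.
Attributable cases ≈ PN × (exposed cases) = 0.69093 × 1006 ≈ 695.07.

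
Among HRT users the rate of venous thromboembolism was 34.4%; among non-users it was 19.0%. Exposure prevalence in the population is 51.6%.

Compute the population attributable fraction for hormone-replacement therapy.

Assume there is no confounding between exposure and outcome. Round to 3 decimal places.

p₁ = 0.344, p₀ = 0.19.
Overall risk P(Y=1) = π·p₁ + (1−π)·p₀ = 0.516×0.344 + 0.484×0.19 = 0.26946.
Under exogeneity, PAF = [P(Y=1) − p₀] / P(Y=1).
PAF = (0.26946 − 0.19) / 0.26946 ≈ 0.2949

PAF ≈ 0.295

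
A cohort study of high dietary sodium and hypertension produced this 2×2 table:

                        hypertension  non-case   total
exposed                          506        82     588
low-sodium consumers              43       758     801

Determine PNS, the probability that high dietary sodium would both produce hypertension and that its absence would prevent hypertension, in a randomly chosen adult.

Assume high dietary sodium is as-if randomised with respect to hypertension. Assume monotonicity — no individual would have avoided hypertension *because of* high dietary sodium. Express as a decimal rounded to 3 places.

PNS ≈ 0.807

p₁ = P(outcome | exposed) = 506/588 = 0.86054
p₀ = P(outcome | unexposed) = 43/801 = 0.053683
Under exogeneity and monotonicity, PNS = p₁ − p₀.
PNS = 0.86054 − 0.053683 = 0.80686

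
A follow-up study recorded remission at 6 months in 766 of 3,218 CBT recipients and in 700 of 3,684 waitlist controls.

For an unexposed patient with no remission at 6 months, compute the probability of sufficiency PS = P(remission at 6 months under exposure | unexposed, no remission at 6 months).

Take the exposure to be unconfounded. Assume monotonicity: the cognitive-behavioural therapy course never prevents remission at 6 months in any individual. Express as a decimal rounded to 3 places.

p₁ = P(outcome | exposed) = 766/3218 = 0.23804
p₀ = P(outcome | unexposed) = 700/3684 = 0.19001
Under exogeneity and monotonicity, PS = (p₁ − p₀) / (1 − p₀).
PS = (0.23804 − 0.19001) / (1 − 0.19001) = 0.048025 / 0.80999 ≈ 0.0593

PS ≈ 0.059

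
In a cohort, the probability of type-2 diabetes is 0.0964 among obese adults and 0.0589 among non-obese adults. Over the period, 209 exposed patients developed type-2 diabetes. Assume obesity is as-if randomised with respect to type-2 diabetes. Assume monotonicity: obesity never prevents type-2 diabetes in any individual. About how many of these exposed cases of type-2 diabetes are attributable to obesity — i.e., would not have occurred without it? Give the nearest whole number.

about 81 cases

Let p₁ = 0.0964, p₀ = 0.0589.
PN = (p₁ − p₀)/p₁ = (0.0964 − 0.0589) / 0.0964 ≈ 0.38900.
Attributable cases ≈ PN × (exposed cases) = 0.38900 × 209 ≈ 81.30.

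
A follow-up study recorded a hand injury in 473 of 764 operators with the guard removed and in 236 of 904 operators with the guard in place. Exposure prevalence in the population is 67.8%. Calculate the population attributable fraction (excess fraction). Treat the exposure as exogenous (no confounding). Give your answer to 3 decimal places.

p₁ = P(outcome | exposed) = 473/764 = 0.61911
p₀ = P(outcome | unexposed) = 236/904 = 0.26106
Overall risk P(Y=1) = π·p₁ + (1−π)·p₀ = 0.678×0.61911 + 0.322×0.26106 = 0.50382.
Under exogeneity, PAF = [P(Y=1) − p₀] / P(Y=1).
PAF = (0.50382 − 0.26106) / 0.50382 ≈ 0.4818

PAF ≈ 0.482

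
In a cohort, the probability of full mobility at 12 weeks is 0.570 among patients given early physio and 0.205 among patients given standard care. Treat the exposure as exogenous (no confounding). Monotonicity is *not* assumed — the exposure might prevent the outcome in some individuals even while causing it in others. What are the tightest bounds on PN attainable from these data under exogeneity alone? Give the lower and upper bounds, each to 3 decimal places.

0.640 ≤ PN ≤ 1.000

Let p₁ = 0.57, p₀ = 0.205.
Under exogeneity alone the bounds on PN are max{0,(p₁−p₀)/p₁} ≤ PN ≤ min{1,(1−p₀)/p₁}.
  lower = (p₁ − p₀)/p₁ = 0.365 / 0.57 ≈ 0.6404
  upper = min{1, (1 − p₀)/p₁} = 0.795 / 0.57 ≈ 1.3947 → capped at 1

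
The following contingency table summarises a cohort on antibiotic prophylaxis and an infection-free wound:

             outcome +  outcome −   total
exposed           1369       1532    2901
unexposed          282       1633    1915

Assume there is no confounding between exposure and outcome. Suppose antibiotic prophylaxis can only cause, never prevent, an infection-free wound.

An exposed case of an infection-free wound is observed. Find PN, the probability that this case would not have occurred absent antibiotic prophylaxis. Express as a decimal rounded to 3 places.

p₁ = P(outcome | exposed) = 1369/2901 = 0.47191
p₀ = P(outcome | unexposed) = 282/1915 = 0.14726
Under exogeneity and monotonicity, PN = (p₁ − p₀)/p₁.
PN = (0.47191 − 0.14726) / 0.47191 ≈ 0.6879

PN ≈ 0.688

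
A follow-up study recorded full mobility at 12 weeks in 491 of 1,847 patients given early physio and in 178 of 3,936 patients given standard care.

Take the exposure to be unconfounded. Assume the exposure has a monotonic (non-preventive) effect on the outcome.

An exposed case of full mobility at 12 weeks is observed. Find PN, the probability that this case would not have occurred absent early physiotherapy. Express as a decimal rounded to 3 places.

p₁ = P(outcome | exposed) = 491/1847 = 0.26584
p₀ = P(outcome | unexposed) = 178/3936 = 0.045224
Under exogeneity and monotonicity, PN = (p₁ − p₀) / p₁.
PN = (0.26584 − 0.045224) / 0.26584 = 0.22061 / 0.26584 ≈ 0.8299

PN ≈ 0.830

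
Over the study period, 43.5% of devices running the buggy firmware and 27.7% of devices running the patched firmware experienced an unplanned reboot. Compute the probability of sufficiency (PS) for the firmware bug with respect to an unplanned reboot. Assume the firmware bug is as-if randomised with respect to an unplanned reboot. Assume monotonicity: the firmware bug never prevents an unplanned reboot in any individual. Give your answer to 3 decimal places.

PS ≈ 0.219

p₁ = 0.435, p₀ = 0.277.
Under exogeneity and monotonicity, PS = (p₁ − p₀) / (1 − p₀).
PS = (0.435 − 0.277) / (1 − 0.277) = 0.158 / 0.723 ≈ 0.2185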